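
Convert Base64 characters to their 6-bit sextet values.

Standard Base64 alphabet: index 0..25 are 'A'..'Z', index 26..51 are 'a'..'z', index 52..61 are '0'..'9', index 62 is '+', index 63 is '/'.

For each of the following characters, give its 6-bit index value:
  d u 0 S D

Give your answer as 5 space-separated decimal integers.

Answer: 29 46 52 18 3

Derivation:
'd': a..z range, 26 + ord('d') − ord('a') = 29
'u': a..z range, 26 + ord('u') − ord('a') = 46
'0': 0..9 range, 52 + ord('0') − ord('0') = 52
'S': A..Z range, ord('S') − ord('A') = 18
'D': A..Z range, ord('D') − ord('A') = 3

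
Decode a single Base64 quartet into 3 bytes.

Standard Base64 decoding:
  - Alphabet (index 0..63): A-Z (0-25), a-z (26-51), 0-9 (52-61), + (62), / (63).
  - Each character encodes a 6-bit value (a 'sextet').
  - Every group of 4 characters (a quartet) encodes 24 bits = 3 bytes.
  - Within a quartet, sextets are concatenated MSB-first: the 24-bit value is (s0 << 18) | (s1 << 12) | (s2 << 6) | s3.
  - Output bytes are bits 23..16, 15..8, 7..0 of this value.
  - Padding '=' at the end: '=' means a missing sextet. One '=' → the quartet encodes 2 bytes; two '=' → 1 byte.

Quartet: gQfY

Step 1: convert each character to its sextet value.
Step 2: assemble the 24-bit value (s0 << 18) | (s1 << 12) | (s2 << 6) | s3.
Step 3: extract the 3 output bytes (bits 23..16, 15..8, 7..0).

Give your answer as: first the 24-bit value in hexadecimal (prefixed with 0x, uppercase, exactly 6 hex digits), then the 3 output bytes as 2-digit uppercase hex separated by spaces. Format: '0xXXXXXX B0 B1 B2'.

Answer: 0x8107D8 81 07 D8

Derivation:
Sextets: g=32, Q=16, f=31, Y=24
24-bit: (32<<18) | (16<<12) | (31<<6) | 24
      = 0x800000 | 0x010000 | 0x0007C0 | 0x000018
      = 0x8107D8
Bytes: (v>>16)&0xFF=81, (v>>8)&0xFF=07, v&0xFF=D8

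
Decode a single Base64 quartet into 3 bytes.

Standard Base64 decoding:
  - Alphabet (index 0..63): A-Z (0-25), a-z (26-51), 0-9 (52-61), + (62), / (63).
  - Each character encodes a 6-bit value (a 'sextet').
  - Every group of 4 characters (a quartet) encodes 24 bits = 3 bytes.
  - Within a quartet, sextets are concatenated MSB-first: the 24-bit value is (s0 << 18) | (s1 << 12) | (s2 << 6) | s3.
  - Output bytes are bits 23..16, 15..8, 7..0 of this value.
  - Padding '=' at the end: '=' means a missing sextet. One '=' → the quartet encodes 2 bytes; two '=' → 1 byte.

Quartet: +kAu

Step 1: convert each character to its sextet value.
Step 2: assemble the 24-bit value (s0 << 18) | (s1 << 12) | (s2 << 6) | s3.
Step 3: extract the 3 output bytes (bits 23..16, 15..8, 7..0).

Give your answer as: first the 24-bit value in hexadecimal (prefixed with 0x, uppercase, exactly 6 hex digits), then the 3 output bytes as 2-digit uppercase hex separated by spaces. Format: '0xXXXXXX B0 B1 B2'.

Answer: 0xFA402E FA 40 2E

Derivation:
Sextets: +=62, k=36, A=0, u=46
24-bit: (62<<18) | (36<<12) | (0<<6) | 46
      = 0xF80000 | 0x024000 | 0x000000 | 0x00002E
      = 0xFA402E
Bytes: (v>>16)&0xFF=FA, (v>>8)&0xFF=40, v&0xFF=2E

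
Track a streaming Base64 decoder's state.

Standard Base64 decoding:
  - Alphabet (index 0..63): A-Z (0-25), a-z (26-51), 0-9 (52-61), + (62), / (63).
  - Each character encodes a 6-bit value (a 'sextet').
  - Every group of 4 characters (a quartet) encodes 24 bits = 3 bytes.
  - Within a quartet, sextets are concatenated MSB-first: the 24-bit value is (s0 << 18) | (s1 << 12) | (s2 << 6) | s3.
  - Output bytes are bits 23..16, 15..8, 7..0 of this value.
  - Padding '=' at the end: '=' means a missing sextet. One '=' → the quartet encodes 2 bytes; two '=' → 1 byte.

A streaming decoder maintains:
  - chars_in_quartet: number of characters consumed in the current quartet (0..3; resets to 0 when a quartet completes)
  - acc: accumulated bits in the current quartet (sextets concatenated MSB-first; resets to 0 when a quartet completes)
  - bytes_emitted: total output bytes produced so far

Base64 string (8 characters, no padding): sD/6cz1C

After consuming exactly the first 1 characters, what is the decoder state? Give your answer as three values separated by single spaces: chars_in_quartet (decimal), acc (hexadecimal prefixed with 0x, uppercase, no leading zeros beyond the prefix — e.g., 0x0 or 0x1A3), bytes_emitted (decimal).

After char 0 ('s'=44): chars_in_quartet=1 acc=0x2C bytes_emitted=0

Answer: 1 0x2C 0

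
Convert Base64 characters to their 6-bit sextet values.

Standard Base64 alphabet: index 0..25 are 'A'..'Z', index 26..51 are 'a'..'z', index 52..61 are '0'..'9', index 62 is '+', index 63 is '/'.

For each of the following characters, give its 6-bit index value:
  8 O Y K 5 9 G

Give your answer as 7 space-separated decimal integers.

Answer: 60 14 24 10 57 61 6

Derivation:
'8': 0..9 range, 52 + ord('8') − ord('0') = 60
'O': A..Z range, ord('O') − ord('A') = 14
'Y': A..Z range, ord('Y') − ord('A') = 24
'K': A..Z range, ord('K') − ord('A') = 10
'5': 0..9 range, 52 + ord('5') − ord('0') = 57
'9': 0..9 range, 52 + ord('9') − ord('0') = 61
'G': A..Z range, ord('G') − ord('A') = 6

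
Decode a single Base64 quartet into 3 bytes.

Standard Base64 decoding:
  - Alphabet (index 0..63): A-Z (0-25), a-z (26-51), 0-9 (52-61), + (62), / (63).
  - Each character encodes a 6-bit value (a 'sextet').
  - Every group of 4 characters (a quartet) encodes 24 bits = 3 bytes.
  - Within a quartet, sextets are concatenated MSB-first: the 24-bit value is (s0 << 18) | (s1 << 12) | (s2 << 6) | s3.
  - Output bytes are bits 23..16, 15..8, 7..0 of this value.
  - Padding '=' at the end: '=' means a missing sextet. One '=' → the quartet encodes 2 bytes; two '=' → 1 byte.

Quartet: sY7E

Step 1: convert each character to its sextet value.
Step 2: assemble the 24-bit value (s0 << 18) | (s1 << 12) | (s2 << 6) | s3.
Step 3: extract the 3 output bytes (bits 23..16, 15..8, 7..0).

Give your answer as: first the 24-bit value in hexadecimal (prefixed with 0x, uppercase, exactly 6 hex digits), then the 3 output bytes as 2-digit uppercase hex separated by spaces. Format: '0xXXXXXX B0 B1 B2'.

Answer: 0xB18EC4 B1 8E C4

Derivation:
Sextets: s=44, Y=24, 7=59, E=4
24-bit: (44<<18) | (24<<12) | (59<<6) | 4
      = 0xB00000 | 0x018000 | 0x000EC0 | 0x000004
      = 0xB18EC4
Bytes: (v>>16)&0xFF=B1, (v>>8)&0xFF=8E, v&0xFF=C4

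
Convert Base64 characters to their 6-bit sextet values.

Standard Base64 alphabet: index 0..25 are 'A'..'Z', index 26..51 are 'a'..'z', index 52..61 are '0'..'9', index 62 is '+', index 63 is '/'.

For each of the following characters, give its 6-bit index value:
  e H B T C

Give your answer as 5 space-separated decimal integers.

'e': a..z range, 26 + ord('e') − ord('a') = 30
'H': A..Z range, ord('H') − ord('A') = 7
'B': A..Z range, ord('B') − ord('A') = 1
'T': A..Z range, ord('T') − ord('A') = 19
'C': A..Z range, ord('C') − ord('A') = 2

Answer: 30 7 1 19 2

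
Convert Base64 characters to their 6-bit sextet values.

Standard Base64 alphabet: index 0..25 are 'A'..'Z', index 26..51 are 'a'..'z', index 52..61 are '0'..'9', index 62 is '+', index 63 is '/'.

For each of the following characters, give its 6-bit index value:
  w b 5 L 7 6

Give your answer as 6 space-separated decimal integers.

'w': a..z range, 26 + ord('w') − ord('a') = 48
'b': a..z range, 26 + ord('b') − ord('a') = 27
'5': 0..9 range, 52 + ord('5') − ord('0') = 57
'L': A..Z range, ord('L') − ord('A') = 11
'7': 0..9 range, 52 + ord('7') − ord('0') = 59
'6': 0..9 range, 52 + ord('6') − ord('0') = 58

Answer: 48 27 57 11 59 58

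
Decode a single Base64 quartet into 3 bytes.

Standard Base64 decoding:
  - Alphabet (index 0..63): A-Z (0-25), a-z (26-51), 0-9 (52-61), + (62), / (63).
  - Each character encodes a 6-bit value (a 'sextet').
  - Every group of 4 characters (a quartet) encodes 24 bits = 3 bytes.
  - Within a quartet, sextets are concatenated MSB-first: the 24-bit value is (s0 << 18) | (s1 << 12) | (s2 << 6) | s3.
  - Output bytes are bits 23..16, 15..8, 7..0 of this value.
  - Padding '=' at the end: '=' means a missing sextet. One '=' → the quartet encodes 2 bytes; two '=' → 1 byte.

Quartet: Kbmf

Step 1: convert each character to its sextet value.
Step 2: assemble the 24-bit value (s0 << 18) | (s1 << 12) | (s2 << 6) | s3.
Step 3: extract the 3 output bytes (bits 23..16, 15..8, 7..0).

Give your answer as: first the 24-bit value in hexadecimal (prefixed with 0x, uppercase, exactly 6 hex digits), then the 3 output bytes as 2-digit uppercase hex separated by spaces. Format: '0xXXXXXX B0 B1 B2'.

Answer: 0x29B99F 29 B9 9F

Derivation:
Sextets: K=10, b=27, m=38, f=31
24-bit: (10<<18) | (27<<12) | (38<<6) | 31
      = 0x280000 | 0x01B000 | 0x000980 | 0x00001F
      = 0x29B99F
Bytes: (v>>16)&0xFF=29, (v>>8)&0xFF=B9, v&0xFF=9F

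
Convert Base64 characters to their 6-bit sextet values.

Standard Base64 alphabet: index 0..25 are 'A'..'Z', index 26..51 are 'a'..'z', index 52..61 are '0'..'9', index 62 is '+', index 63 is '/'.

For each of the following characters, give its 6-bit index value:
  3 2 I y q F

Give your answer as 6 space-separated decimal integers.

'3': 0..9 range, 52 + ord('3') − ord('0') = 55
'2': 0..9 range, 52 + ord('2') − ord('0') = 54
'I': A..Z range, ord('I') − ord('A') = 8
'y': a..z range, 26 + ord('y') − ord('a') = 50
'q': a..z range, 26 + ord('q') − ord('a') = 42
'F': A..Z range, ord('F') − ord('A') = 5

Answer: 55 54 8 50 42 5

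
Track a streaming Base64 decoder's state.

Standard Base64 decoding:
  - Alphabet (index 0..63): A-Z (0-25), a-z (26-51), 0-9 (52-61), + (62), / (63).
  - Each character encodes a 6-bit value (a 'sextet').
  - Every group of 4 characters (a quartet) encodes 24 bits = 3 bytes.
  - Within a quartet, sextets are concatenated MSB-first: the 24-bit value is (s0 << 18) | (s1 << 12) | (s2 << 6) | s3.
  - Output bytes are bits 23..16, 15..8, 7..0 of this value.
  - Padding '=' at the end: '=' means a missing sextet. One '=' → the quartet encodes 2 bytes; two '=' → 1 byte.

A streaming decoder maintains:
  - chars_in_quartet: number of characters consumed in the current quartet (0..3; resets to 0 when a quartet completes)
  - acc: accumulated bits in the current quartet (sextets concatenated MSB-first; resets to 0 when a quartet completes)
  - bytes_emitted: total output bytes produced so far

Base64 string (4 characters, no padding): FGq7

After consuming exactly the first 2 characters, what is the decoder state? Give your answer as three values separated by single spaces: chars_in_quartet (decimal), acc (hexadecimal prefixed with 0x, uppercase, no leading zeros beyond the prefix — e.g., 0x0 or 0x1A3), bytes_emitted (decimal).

After char 0 ('F'=5): chars_in_quartet=1 acc=0x5 bytes_emitted=0
After char 1 ('G'=6): chars_in_quartet=2 acc=0x146 bytes_emitted=0

Answer: 2 0x146 0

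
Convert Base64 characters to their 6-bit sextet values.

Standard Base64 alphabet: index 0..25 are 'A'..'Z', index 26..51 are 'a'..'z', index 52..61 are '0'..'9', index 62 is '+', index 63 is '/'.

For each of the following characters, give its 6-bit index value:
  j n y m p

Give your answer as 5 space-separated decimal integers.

'j': a..z range, 26 + ord('j') − ord('a') = 35
'n': a..z range, 26 + ord('n') − ord('a') = 39
'y': a..z range, 26 + ord('y') − ord('a') = 50
'm': a..z range, 26 + ord('m') − ord('a') = 38
'p': a..z range, 26 + ord('p') − ord('a') = 41

Answer: 35 39 50 38 41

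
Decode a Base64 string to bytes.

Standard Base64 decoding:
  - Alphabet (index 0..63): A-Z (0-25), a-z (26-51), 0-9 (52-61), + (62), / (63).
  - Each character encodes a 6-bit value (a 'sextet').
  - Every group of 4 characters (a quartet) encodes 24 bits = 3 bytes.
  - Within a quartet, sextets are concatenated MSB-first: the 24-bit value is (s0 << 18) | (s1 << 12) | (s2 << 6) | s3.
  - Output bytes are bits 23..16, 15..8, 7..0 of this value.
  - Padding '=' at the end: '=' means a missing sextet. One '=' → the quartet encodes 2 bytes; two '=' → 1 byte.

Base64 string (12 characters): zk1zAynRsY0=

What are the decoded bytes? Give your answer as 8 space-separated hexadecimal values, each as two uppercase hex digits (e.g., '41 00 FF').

Answer: CE 4D 73 03 29 D1 B1 8D

Derivation:
After char 0 ('z'=51): chars_in_quartet=1 acc=0x33 bytes_emitted=0
After char 1 ('k'=36): chars_in_quartet=2 acc=0xCE4 bytes_emitted=0
After char 2 ('1'=53): chars_in_quartet=3 acc=0x33935 bytes_emitted=0
After char 3 ('z'=51): chars_in_quartet=4 acc=0xCE4D73 -> emit CE 4D 73, reset; bytes_emitted=3
After char 4 ('A'=0): chars_in_quartet=1 acc=0x0 bytes_emitted=3
After char 5 ('y'=50): chars_in_quartet=2 acc=0x32 bytes_emitted=3
After char 6 ('n'=39): chars_in_quartet=3 acc=0xCA7 bytes_emitted=3
After char 7 ('R'=17): chars_in_quartet=4 acc=0x329D1 -> emit 03 29 D1, reset; bytes_emitted=6
After char 8 ('s'=44): chars_in_quartet=1 acc=0x2C bytes_emitted=6
After char 9 ('Y'=24): chars_in_quartet=2 acc=0xB18 bytes_emitted=6
After char 10 ('0'=52): chars_in_quartet=3 acc=0x2C634 bytes_emitted=6
Padding '=': partial quartet acc=0x2C634 -> emit B1 8D; bytes_emitted=8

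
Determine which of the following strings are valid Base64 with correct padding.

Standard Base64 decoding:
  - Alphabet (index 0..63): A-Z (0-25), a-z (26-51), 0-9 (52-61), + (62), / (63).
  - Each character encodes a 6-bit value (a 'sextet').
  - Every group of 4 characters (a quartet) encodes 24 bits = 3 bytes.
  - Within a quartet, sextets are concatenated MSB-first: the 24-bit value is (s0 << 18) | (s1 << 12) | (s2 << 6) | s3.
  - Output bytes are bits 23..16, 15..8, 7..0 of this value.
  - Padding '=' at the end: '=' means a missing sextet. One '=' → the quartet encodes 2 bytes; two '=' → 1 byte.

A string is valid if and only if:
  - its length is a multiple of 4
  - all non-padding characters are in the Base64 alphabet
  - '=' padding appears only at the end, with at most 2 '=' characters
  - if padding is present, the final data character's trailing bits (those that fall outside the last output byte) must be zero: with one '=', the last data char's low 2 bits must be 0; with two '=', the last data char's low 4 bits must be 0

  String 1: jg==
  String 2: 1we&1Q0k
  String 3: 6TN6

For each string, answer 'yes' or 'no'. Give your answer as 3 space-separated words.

String 1: 'jg==' → valid
String 2: '1we&1Q0k' → invalid (bad char(s): ['&'])
String 3: '6TN6' → valid

Answer: yes no yes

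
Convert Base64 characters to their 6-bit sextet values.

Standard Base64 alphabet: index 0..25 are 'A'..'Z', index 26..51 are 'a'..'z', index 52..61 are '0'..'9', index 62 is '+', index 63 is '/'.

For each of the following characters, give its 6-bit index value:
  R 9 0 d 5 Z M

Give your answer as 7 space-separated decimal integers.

'R': A..Z range, ord('R') − ord('A') = 17
'9': 0..9 range, 52 + ord('9') − ord('0') = 61
'0': 0..9 range, 52 + ord('0') − ord('0') = 52
'd': a..z range, 26 + ord('d') − ord('a') = 29
'5': 0..9 range, 52 + ord('5') − ord('0') = 57
'Z': A..Z range, ord('Z') − ord('A') = 25
'M': A..Z range, ord('M') − ord('A') = 12

Answer: 17 61 52 29 57 25 12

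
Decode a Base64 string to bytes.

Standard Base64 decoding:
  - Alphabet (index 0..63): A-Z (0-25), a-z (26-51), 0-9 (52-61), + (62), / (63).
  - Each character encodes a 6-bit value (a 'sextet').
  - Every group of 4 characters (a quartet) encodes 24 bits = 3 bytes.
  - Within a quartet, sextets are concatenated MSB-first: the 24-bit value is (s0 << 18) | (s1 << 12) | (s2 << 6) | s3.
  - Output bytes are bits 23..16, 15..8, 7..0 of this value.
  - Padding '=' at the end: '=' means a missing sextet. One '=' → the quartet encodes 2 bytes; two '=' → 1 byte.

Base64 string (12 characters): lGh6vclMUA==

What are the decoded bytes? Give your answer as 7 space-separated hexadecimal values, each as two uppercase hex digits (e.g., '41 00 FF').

Answer: 94 68 7A BD C9 4C 50

Derivation:
After char 0 ('l'=37): chars_in_quartet=1 acc=0x25 bytes_emitted=0
After char 1 ('G'=6): chars_in_quartet=2 acc=0x946 bytes_emitted=0
After char 2 ('h'=33): chars_in_quartet=3 acc=0x251A1 bytes_emitted=0
After char 3 ('6'=58): chars_in_quartet=4 acc=0x94687A -> emit 94 68 7A, reset; bytes_emitted=3
After char 4 ('v'=47): chars_in_quartet=1 acc=0x2F bytes_emitted=3
After char 5 ('c'=28): chars_in_quartet=2 acc=0xBDC bytes_emitted=3
After char 6 ('l'=37): chars_in_quartet=3 acc=0x2F725 bytes_emitted=3
After char 7 ('M'=12): chars_in_quartet=4 acc=0xBDC94C -> emit BD C9 4C, reset; bytes_emitted=6
After char 8 ('U'=20): chars_in_quartet=1 acc=0x14 bytes_emitted=6
After char 9 ('A'=0): chars_in_quartet=2 acc=0x500 bytes_emitted=6
Padding '==': partial quartet acc=0x500 -> emit 50; bytes_emitted=7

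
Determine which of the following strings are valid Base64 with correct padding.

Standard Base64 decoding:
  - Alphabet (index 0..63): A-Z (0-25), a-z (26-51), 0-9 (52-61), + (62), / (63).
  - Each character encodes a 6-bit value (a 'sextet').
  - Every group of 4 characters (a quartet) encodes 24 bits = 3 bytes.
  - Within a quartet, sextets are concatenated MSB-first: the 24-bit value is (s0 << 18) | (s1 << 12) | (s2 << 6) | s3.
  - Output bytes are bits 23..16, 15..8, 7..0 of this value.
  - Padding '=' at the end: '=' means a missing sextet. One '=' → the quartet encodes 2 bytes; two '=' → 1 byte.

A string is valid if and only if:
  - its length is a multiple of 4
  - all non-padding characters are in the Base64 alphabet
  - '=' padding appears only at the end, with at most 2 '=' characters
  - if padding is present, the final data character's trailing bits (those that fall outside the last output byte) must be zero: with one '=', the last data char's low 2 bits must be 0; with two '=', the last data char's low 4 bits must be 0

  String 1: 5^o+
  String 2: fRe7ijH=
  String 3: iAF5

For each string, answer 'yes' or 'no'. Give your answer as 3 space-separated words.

String 1: '5^o+' → invalid (bad char(s): ['^'])
String 2: 'fRe7ijH=' → invalid (bad trailing bits)
String 3: 'iAF5' → valid

Answer: no no yes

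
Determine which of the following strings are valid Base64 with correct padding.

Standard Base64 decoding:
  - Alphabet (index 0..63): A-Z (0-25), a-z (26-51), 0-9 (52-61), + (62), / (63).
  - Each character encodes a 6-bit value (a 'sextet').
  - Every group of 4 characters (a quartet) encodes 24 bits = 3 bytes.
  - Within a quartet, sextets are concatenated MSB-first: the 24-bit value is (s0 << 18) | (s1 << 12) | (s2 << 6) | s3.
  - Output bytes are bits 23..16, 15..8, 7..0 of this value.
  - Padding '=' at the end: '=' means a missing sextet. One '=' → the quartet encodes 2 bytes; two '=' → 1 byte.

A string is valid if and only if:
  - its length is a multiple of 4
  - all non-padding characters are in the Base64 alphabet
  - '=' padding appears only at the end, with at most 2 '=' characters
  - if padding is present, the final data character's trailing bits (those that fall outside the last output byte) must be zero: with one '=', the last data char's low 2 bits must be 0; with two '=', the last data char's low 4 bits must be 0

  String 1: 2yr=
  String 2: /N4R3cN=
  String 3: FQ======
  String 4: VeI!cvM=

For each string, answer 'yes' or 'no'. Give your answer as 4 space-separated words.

String 1: '2yr=' → invalid (bad trailing bits)
String 2: '/N4R3cN=' → invalid (bad trailing bits)
String 3: 'FQ======' → invalid (6 pad chars (max 2))
String 4: 'VeI!cvM=' → invalid (bad char(s): ['!'])

Answer: no no no no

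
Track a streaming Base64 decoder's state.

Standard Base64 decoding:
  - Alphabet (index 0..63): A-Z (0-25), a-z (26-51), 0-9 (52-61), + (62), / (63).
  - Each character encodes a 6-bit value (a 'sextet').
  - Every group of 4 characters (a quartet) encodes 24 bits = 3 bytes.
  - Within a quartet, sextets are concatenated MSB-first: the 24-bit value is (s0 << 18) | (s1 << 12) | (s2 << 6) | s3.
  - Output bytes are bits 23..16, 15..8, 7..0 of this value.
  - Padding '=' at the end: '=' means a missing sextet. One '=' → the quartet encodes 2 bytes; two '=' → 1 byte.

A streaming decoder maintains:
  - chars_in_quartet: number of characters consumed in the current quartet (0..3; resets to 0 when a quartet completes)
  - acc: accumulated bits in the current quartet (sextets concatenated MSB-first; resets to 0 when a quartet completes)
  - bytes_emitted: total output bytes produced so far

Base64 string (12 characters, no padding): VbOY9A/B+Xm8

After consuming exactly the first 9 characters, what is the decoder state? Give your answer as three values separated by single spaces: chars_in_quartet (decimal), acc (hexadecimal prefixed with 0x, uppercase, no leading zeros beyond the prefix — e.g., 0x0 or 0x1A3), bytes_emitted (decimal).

After char 0 ('V'=21): chars_in_quartet=1 acc=0x15 bytes_emitted=0
After char 1 ('b'=27): chars_in_quartet=2 acc=0x55B bytes_emitted=0
After char 2 ('O'=14): chars_in_quartet=3 acc=0x156CE bytes_emitted=0
After char 3 ('Y'=24): chars_in_quartet=4 acc=0x55B398 -> emit 55 B3 98, reset; bytes_emitted=3
After char 4 ('9'=61): chars_in_quartet=1 acc=0x3D bytes_emitted=3
After char 5 ('A'=0): chars_in_quartet=2 acc=0xF40 bytes_emitted=3
After char 6 ('/'=63): chars_in_quartet=3 acc=0x3D03F bytes_emitted=3
After char 7 ('B'=1): chars_in_quartet=4 acc=0xF40FC1 -> emit F4 0F C1, reset; bytes_emitted=6
After char 8 ('+'=62): chars_in_quartet=1 acc=0x3E bytes_emitted=6

Answer: 1 0x3E 6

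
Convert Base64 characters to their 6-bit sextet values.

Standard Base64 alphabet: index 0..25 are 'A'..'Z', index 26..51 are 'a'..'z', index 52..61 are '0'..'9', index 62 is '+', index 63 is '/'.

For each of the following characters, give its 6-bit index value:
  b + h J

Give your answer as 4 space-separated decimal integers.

Answer: 27 62 33 9

Derivation:
'b': a..z range, 26 + ord('b') − ord('a') = 27
'+': index 62
'h': a..z range, 26 + ord('h') − ord('a') = 33
'J': A..Z range, ord('J') − ord('A') = 9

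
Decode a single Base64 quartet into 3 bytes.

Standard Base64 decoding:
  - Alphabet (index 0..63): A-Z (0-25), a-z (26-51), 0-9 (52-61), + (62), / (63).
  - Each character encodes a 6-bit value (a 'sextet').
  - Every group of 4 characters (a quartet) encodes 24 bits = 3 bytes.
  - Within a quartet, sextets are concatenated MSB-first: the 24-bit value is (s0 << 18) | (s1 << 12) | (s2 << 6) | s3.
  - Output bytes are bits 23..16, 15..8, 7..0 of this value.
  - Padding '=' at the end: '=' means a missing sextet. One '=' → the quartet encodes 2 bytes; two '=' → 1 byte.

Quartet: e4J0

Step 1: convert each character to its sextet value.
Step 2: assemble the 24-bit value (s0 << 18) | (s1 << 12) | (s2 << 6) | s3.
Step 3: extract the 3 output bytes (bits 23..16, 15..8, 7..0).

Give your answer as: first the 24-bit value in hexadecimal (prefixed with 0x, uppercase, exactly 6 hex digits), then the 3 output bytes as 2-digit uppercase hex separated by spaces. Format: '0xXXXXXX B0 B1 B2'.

Sextets: e=30, 4=56, J=9, 0=52
24-bit: (30<<18) | (56<<12) | (9<<6) | 52
      = 0x780000 | 0x038000 | 0x000240 | 0x000034
      = 0x7B8274
Bytes: (v>>16)&0xFF=7B, (v>>8)&0xFF=82, v&0xFF=74

Answer: 0x7B8274 7B 82 74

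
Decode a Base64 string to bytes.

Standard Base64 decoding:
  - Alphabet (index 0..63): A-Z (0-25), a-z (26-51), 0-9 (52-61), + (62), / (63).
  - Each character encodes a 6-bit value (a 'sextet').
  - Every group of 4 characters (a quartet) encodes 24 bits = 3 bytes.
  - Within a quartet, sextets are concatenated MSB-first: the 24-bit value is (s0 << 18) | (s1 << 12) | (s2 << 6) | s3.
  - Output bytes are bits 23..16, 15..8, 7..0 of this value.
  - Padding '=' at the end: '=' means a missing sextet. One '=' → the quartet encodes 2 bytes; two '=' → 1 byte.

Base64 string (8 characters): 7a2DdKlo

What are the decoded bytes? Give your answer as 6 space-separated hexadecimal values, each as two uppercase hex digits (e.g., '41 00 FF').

After char 0 ('7'=59): chars_in_quartet=1 acc=0x3B bytes_emitted=0
After char 1 ('a'=26): chars_in_quartet=2 acc=0xEDA bytes_emitted=0
After char 2 ('2'=54): chars_in_quartet=3 acc=0x3B6B6 bytes_emitted=0
After char 3 ('D'=3): chars_in_quartet=4 acc=0xEDAD83 -> emit ED AD 83, reset; bytes_emitted=3
After char 4 ('d'=29): chars_in_quartet=1 acc=0x1D bytes_emitted=3
After char 5 ('K'=10): chars_in_quartet=2 acc=0x74A bytes_emitted=3
After char 6 ('l'=37): chars_in_quartet=3 acc=0x1D2A5 bytes_emitted=3
After char 7 ('o'=40): chars_in_quartet=4 acc=0x74A968 -> emit 74 A9 68, reset; bytes_emitted=6

Answer: ED AD 83 74 A9 68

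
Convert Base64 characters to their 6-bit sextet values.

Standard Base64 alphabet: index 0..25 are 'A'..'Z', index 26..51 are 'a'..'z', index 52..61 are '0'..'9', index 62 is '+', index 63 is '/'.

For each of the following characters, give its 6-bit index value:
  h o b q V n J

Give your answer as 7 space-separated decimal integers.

Answer: 33 40 27 42 21 39 9

Derivation:
'h': a..z range, 26 + ord('h') − ord('a') = 33
'o': a..z range, 26 + ord('o') − ord('a') = 40
'b': a..z range, 26 + ord('b') − ord('a') = 27
'q': a..z range, 26 + ord('q') − ord('a') = 42
'V': A..Z range, ord('V') − ord('A') = 21
'n': a..z range, 26 + ord('n') − ord('a') = 39
'J': A..Z range, ord('J') − ord('A') = 9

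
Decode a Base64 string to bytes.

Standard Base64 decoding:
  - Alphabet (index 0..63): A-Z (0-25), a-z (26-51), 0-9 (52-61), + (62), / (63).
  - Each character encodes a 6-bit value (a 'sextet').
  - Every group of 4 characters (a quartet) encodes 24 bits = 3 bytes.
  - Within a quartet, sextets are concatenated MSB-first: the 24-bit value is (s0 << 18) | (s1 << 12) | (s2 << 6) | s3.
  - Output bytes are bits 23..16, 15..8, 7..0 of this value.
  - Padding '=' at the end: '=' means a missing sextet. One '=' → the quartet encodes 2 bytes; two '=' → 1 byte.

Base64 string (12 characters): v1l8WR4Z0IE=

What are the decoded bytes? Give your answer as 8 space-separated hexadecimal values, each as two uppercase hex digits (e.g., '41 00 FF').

Answer: BF 59 7C 59 1E 19 D0 81

Derivation:
After char 0 ('v'=47): chars_in_quartet=1 acc=0x2F bytes_emitted=0
After char 1 ('1'=53): chars_in_quartet=2 acc=0xBF5 bytes_emitted=0
After char 2 ('l'=37): chars_in_quartet=3 acc=0x2FD65 bytes_emitted=0
After char 3 ('8'=60): chars_in_quartet=4 acc=0xBF597C -> emit BF 59 7C, reset; bytes_emitted=3
After char 4 ('W'=22): chars_in_quartet=1 acc=0x16 bytes_emitted=3
After char 5 ('R'=17): chars_in_quartet=2 acc=0x591 bytes_emitted=3
After char 6 ('4'=56): chars_in_quartet=3 acc=0x16478 bytes_emitted=3
After char 7 ('Z'=25): chars_in_quartet=4 acc=0x591E19 -> emit 59 1E 19, reset; bytes_emitted=6
After char 8 ('0'=52): chars_in_quartet=1 acc=0x34 bytes_emitted=6
After char 9 ('I'=8): chars_in_quartet=2 acc=0xD08 bytes_emitted=6
After char 10 ('E'=4): chars_in_quartet=3 acc=0x34204 bytes_emitted=6
Padding '=': partial quartet acc=0x34204 -> emit D0 81; bytes_emitted=8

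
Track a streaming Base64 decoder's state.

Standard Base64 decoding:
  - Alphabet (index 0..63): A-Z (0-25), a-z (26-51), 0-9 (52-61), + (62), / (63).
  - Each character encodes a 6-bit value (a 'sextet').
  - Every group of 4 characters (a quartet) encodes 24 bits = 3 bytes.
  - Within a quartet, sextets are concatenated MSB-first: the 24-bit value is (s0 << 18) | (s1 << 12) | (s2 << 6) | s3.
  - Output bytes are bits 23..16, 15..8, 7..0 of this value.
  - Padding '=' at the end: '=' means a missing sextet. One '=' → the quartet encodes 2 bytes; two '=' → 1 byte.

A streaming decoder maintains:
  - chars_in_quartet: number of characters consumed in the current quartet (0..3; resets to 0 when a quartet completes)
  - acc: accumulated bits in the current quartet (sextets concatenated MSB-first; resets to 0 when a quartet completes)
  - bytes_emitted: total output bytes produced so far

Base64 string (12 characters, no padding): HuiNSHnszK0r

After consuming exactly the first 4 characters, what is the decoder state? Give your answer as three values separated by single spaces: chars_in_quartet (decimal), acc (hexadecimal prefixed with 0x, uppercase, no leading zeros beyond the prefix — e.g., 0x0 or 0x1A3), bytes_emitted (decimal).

Answer: 0 0x0 3

Derivation:
After char 0 ('H'=7): chars_in_quartet=1 acc=0x7 bytes_emitted=0
After char 1 ('u'=46): chars_in_quartet=2 acc=0x1EE bytes_emitted=0
After char 2 ('i'=34): chars_in_quartet=3 acc=0x7BA2 bytes_emitted=0
After char 3 ('N'=13): chars_in_quartet=4 acc=0x1EE88D -> emit 1E E8 8D, reset; bytes_emitted=3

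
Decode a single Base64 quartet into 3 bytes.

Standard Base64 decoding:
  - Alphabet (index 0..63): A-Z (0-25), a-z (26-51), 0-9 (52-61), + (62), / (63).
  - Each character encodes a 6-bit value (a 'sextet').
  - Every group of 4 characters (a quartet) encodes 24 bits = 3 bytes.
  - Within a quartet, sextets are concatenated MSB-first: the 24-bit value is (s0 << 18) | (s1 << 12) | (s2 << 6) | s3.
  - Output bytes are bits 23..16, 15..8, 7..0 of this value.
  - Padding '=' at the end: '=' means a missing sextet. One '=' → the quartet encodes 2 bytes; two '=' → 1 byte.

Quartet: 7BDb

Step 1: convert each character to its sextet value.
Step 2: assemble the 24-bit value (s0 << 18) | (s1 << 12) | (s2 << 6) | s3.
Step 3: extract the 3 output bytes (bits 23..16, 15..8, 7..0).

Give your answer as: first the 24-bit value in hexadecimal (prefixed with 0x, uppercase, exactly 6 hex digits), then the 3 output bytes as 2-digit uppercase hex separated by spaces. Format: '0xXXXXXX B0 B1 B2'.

Answer: 0xEC10DB EC 10 DB

Derivation:
Sextets: 7=59, B=1, D=3, b=27
24-bit: (59<<18) | (1<<12) | (3<<6) | 27
      = 0xEC0000 | 0x001000 | 0x0000C0 | 0x00001B
      = 0xEC10DB
Bytes: (v>>16)&0xFF=EC, (v>>8)&0xFF=10, v&0xFF=DB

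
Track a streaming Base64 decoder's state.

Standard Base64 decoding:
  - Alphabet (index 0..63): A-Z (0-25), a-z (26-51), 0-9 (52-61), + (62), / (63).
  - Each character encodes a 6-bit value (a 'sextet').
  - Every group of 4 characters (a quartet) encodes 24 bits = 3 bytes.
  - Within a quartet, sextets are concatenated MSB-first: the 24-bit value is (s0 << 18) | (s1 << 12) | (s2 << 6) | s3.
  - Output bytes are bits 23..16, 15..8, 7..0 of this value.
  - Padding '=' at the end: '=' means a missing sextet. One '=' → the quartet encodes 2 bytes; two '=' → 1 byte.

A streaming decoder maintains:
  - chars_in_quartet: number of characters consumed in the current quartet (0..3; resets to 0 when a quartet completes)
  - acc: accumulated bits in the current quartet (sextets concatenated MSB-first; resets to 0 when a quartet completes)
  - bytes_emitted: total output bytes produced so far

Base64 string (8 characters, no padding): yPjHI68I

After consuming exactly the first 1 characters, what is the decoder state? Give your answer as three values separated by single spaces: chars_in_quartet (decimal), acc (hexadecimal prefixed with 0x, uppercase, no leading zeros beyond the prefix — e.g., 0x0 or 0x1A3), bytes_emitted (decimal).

After char 0 ('y'=50): chars_in_quartet=1 acc=0x32 bytes_emitted=0

Answer: 1 0x32 0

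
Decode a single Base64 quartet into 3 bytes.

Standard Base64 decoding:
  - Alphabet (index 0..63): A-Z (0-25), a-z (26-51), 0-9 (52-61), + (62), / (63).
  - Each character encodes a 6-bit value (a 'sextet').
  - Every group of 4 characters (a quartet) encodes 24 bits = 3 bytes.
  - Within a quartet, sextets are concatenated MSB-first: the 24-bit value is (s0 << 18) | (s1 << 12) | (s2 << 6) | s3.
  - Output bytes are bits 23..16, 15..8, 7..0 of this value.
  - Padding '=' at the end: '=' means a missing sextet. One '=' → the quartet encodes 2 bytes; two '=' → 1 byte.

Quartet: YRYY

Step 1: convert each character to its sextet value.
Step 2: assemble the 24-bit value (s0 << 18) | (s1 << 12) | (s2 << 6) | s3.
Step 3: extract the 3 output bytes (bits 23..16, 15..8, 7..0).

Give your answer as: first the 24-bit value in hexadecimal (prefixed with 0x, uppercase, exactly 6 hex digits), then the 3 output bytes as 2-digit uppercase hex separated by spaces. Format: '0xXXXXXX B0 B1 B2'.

Answer: 0x611618 61 16 18

Derivation:
Sextets: Y=24, R=17, Y=24, Y=24
24-bit: (24<<18) | (17<<12) | (24<<6) | 24
      = 0x600000 | 0x011000 | 0x000600 | 0x000018
      = 0x611618
Bytes: (v>>16)&0xFF=61, (v>>8)&0xFF=16, v&0xFF=18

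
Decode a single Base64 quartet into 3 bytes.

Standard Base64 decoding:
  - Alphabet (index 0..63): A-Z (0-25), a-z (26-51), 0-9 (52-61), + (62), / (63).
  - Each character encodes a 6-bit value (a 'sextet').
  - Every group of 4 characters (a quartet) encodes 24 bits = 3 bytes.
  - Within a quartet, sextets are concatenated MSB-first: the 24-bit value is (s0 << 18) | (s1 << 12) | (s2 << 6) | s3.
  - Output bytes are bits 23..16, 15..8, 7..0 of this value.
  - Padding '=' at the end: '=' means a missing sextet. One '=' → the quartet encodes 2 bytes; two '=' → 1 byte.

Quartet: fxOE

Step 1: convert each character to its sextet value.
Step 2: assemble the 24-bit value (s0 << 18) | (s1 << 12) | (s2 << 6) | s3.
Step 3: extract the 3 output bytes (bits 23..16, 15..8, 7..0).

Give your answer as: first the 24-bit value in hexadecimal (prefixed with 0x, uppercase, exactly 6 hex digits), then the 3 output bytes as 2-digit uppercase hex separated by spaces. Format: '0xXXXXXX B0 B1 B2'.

Sextets: f=31, x=49, O=14, E=4
24-bit: (31<<18) | (49<<12) | (14<<6) | 4
      = 0x7C0000 | 0x031000 | 0x000380 | 0x000004
      = 0x7F1384
Bytes: (v>>16)&0xFF=7F, (v>>8)&0xFF=13, v&0xFF=84

Answer: 0x7F1384 7F 13 84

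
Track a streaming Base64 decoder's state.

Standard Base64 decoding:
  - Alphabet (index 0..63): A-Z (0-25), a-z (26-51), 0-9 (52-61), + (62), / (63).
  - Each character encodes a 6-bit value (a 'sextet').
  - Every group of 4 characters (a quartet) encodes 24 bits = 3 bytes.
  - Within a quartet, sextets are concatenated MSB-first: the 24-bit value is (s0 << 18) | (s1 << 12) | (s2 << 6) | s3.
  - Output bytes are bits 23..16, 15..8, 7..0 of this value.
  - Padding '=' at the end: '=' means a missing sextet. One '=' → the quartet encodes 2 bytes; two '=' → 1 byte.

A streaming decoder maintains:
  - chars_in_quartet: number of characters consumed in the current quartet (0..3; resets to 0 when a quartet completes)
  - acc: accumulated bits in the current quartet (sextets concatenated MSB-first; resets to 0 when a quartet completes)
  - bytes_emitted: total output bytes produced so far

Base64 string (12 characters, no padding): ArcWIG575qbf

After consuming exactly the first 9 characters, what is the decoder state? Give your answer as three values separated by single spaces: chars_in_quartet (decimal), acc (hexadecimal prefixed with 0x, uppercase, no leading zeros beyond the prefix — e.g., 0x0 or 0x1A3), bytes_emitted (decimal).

Answer: 1 0x39 6

Derivation:
After char 0 ('A'=0): chars_in_quartet=1 acc=0x0 bytes_emitted=0
After char 1 ('r'=43): chars_in_quartet=2 acc=0x2B bytes_emitted=0
After char 2 ('c'=28): chars_in_quartet=3 acc=0xADC bytes_emitted=0
After char 3 ('W'=22): chars_in_quartet=4 acc=0x2B716 -> emit 02 B7 16, reset; bytes_emitted=3
After char 4 ('I'=8): chars_in_quartet=1 acc=0x8 bytes_emitted=3
After char 5 ('G'=6): chars_in_quartet=2 acc=0x206 bytes_emitted=3
After char 6 ('5'=57): chars_in_quartet=3 acc=0x81B9 bytes_emitted=3
After char 7 ('7'=59): chars_in_quartet=4 acc=0x206E7B -> emit 20 6E 7B, reset; bytes_emitted=6
After char 8 ('5'=57): chars_in_quartet=1 acc=0x39 bytes_emitted=6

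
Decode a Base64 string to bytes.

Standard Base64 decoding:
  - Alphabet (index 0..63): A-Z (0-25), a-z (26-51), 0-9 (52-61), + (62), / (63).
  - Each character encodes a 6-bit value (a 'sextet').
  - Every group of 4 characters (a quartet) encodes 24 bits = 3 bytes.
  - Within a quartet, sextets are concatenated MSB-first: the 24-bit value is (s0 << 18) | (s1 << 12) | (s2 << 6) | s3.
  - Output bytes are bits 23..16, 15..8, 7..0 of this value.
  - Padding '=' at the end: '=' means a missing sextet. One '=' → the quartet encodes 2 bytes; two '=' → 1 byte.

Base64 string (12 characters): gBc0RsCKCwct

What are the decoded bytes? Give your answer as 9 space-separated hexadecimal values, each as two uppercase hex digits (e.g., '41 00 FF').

Answer: 80 17 34 46 C0 8A 0B 07 2D

Derivation:
After char 0 ('g'=32): chars_in_quartet=1 acc=0x20 bytes_emitted=0
After char 1 ('B'=1): chars_in_quartet=2 acc=0x801 bytes_emitted=0
After char 2 ('c'=28): chars_in_quartet=3 acc=0x2005C bytes_emitted=0
After char 3 ('0'=52): chars_in_quartet=4 acc=0x801734 -> emit 80 17 34, reset; bytes_emitted=3
After char 4 ('R'=17): chars_in_quartet=1 acc=0x11 bytes_emitted=3
After char 5 ('s'=44): chars_in_quartet=2 acc=0x46C bytes_emitted=3
After char 6 ('C'=2): chars_in_quartet=3 acc=0x11B02 bytes_emitted=3
After char 7 ('K'=10): chars_in_quartet=4 acc=0x46C08A -> emit 46 C0 8A, reset; bytes_emitted=6
After char 8 ('C'=2): chars_in_quartet=1 acc=0x2 bytes_emitted=6
After char 9 ('w'=48): chars_in_quartet=2 acc=0xB0 bytes_emitted=6
After char 10 ('c'=28): chars_in_quartet=3 acc=0x2C1C bytes_emitted=6
After char 11 ('t'=45): chars_in_quartet=4 acc=0xB072D -> emit 0B 07 2D, reset; bytes_emitted=9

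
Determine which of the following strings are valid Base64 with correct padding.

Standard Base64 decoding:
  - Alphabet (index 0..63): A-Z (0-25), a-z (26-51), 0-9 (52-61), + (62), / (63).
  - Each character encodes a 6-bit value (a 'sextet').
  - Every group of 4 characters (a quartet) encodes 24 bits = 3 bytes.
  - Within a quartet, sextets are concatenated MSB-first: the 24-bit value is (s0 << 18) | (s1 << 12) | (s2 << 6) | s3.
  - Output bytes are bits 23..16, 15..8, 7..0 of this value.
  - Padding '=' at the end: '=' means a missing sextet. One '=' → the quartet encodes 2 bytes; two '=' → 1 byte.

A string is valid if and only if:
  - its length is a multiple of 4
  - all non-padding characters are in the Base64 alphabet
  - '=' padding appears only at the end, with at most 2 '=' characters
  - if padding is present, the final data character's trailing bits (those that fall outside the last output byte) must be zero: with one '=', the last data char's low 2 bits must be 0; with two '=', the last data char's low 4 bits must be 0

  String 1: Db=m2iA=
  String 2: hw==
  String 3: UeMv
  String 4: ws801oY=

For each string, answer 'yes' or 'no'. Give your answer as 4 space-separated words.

String 1: 'Db=m2iA=' → invalid (bad char(s): ['=']; '=' in middle)
String 2: 'hw==' → valid
String 3: 'UeMv' → valid
String 4: 'ws801oY=' → valid

Answer: no yes yes yes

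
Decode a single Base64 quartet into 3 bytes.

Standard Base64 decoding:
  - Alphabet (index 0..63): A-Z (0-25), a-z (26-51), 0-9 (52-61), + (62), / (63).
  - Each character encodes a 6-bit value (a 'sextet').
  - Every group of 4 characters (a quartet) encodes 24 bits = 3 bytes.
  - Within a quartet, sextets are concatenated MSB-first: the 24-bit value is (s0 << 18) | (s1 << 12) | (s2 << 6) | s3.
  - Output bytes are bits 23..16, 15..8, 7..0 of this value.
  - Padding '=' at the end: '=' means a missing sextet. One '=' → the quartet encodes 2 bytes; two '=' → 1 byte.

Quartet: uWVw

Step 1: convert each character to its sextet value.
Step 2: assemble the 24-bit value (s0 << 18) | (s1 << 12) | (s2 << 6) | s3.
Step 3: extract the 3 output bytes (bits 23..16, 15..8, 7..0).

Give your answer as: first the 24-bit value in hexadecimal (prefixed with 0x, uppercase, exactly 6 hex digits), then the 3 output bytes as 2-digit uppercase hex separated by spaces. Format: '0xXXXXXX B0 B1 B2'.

Sextets: u=46, W=22, V=21, w=48
24-bit: (46<<18) | (22<<12) | (21<<6) | 48
      = 0xB80000 | 0x016000 | 0x000540 | 0x000030
      = 0xB96570
Bytes: (v>>16)&0xFF=B9, (v>>8)&0xFF=65, v&0xFF=70

Answer: 0xB96570 B9 65 70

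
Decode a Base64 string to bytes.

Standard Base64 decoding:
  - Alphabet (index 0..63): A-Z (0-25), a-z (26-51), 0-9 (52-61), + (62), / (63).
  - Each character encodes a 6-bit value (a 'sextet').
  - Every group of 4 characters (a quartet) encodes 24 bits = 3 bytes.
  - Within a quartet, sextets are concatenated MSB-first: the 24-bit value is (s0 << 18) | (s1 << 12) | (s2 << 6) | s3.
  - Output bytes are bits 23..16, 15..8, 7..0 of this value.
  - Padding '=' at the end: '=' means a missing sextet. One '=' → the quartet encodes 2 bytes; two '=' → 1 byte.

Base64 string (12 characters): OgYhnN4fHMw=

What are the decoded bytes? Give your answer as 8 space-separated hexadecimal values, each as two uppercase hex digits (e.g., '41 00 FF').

After char 0 ('O'=14): chars_in_quartet=1 acc=0xE bytes_emitted=0
After char 1 ('g'=32): chars_in_quartet=2 acc=0x3A0 bytes_emitted=0
After char 2 ('Y'=24): chars_in_quartet=3 acc=0xE818 bytes_emitted=0
After char 3 ('h'=33): chars_in_quartet=4 acc=0x3A0621 -> emit 3A 06 21, reset; bytes_emitted=3
After char 4 ('n'=39): chars_in_quartet=1 acc=0x27 bytes_emitted=3
After char 5 ('N'=13): chars_in_quartet=2 acc=0x9CD bytes_emitted=3
After char 6 ('4'=56): chars_in_quartet=3 acc=0x27378 bytes_emitted=3
After char 7 ('f'=31): chars_in_quartet=4 acc=0x9CDE1F -> emit 9C DE 1F, reset; bytes_emitted=6
After char 8 ('H'=7): chars_in_quartet=1 acc=0x7 bytes_emitted=6
After char 9 ('M'=12): chars_in_quartet=2 acc=0x1CC bytes_emitted=6
After char 10 ('w'=48): chars_in_quartet=3 acc=0x7330 bytes_emitted=6
Padding '=': partial quartet acc=0x7330 -> emit 1C CC; bytes_emitted=8

Answer: 3A 06 21 9C DE 1F 1C CC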